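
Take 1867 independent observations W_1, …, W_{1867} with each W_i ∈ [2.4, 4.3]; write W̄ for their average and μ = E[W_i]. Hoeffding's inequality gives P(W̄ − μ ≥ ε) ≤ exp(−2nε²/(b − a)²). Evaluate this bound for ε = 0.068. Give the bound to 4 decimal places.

Exponent: 2nε²/(b − a)² = 2·1867·0.068² / 1.9² = 4.78283.
Bound = exp(−4.78283) = 0.00837.

0.0084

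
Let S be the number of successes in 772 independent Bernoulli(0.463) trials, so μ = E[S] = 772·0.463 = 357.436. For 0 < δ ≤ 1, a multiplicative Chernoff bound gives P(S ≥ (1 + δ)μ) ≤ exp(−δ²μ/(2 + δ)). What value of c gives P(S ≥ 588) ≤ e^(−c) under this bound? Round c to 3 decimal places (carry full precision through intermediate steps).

56.228

Write 588 = (1 + δ)μ, so δ = 588/357.436 − 1 = 0.6450497…
Then the exponent is δ²μ/(2 + δ) = (588 − μ)² / (μ·(2 + δ)) = 56.227770.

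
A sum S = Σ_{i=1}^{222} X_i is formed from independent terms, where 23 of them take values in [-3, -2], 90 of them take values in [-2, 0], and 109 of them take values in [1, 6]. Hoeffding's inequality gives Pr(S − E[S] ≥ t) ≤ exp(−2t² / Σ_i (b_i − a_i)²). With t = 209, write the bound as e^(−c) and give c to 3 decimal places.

28.109

Σ(b_i − a_i)² = 23·1² + 90·2² + 109·5² = 3108.
c = 2t² / 3108 = 2·209² / 3108 = 28.1088.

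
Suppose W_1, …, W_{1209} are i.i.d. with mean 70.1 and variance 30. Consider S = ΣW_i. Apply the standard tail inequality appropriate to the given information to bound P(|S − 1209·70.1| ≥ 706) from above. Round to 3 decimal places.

0.073

With mean and variance of each term known, Chebyshev's inequality bounds the deviation of the sum (or sample mean).
Var(S) = n·Var(W_i) = 1209·30 = 36270.
Chebyshev: P(|S − 1209·70.1| ≥ 706) ≤ Var(S)/706² = 36270/498436 = 0.0728.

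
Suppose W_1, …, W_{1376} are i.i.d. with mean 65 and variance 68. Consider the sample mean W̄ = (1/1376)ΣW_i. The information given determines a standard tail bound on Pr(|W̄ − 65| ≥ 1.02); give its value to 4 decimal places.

0.0475

With mean and variance of each term known, Chebyshev's inequality bounds the deviation of the sum (or sample mean).
Var(W̄) = Var(W_i)/n = 68/1376 = 0.049419.
Chebyshev: Pr(|W̄ − 65| ≥ 1.02) ≤ Var(W̄)/(1.02)² = 68/(1376·1.02²) = 0.0475.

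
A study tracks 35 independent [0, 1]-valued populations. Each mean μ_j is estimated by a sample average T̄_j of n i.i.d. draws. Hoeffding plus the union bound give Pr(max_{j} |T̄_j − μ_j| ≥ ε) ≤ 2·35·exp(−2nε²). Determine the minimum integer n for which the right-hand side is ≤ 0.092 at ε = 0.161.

128

Need 2·35·exp(−2nε²) ≤ 0.092, i.e. exp(−2nε²) ≤ 0.092/70.
So 2nε² ≥ ln(70/0.092) = 6.634462.
Hence n ≥ 6.634462/(2·0.161²) = 127.975.
The smallest integer n is 128.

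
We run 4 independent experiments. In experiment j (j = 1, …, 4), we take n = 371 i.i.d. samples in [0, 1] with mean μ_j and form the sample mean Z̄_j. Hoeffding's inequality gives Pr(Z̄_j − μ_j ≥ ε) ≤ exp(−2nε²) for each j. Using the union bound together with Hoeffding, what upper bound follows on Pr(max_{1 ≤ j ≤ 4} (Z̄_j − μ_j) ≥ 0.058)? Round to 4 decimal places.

0.3296

Per-experiment Hoeffding bound: exp(−2·371·0.058²) = exp(−2.49609) = 0.082407.
Union bound over 4 events: 4·0.082407 = 0.32963.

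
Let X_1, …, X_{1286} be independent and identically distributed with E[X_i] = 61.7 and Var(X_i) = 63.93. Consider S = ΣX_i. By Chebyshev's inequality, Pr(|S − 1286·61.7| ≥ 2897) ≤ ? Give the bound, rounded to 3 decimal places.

Var(S) = n·Var(X_i) = 1286·63.93 = 82213.98.
Chebyshev: Pr(|S − 1286·61.7| ≥ 2897) ≤ Var(S)/2897² = 82213.98/8392609 = 0.0098.

0.010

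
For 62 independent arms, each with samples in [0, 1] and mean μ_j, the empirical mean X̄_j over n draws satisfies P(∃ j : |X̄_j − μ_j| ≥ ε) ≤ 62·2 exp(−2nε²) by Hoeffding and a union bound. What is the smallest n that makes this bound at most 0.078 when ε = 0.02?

9215

Need 2·62·exp(−2nε²) ≤ 0.078, i.e. exp(−2nε²) ≤ 0.078/124.
So 2nε² ≥ ln(124/0.078) = 7.371328.
Hence n ≥ 7.371328/(2·0.02²) = 9214.160.
The smallest integer n is 9215.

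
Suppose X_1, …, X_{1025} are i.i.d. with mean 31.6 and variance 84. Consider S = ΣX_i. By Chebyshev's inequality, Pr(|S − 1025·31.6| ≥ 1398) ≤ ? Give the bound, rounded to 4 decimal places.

Var(S) = n·Var(X_i) = 1025·84 = 86100.
Chebyshev: Pr(|S − 1025·31.6| ≥ 1398) ≤ Var(S)/1398² = 86100/1954404 = 0.0441.

0.0441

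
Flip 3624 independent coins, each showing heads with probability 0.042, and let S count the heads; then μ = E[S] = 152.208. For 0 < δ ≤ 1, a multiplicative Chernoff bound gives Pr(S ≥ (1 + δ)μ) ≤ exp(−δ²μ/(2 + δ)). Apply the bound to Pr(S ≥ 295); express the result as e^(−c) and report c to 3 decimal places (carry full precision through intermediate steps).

Write 295 = (1 + δ)μ, so δ = 295/152.208 − 1 = 0.9381373…
Then the exponent is δ²μ/(2 + δ) = (295 − μ)² / (μ·(2 + δ)) = 45.593002.

45.593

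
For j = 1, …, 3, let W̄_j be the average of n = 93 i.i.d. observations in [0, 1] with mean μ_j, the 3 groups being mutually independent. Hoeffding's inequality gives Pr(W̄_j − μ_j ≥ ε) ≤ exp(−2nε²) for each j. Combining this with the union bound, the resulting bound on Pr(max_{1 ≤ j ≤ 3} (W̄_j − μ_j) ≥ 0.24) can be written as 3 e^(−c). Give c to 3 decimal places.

10.714

Union bound over the 3 events: Pr(max_{1 ≤ j ≤ 3} (W̄_j − μ_j) ≥ 0.24) ≤ 3·exp(−2nε²) = 3 exp(−2·93·0.24²).
So c = 2·93·0.24² = 10.7136.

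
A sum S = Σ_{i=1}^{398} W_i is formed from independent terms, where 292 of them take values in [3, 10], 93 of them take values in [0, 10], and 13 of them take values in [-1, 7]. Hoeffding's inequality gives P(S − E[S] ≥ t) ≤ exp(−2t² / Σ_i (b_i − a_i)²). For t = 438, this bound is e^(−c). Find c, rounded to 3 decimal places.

Σ(b_i − a_i)² = 292·7² + 93·10² + 13·8² = 24440.
c = 2t² / 24440 = 2·438² / 24440 = 15.6992.

15.699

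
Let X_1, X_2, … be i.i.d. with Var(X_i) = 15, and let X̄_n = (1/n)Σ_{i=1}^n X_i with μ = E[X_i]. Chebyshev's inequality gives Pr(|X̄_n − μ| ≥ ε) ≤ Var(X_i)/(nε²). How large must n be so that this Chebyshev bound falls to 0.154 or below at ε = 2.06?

23

Require 15/(n·2.06²) ≤ 0.154, i.e. n ≥ 15/(0.154·2.06²) = 22.953.
The smallest integer n is 23.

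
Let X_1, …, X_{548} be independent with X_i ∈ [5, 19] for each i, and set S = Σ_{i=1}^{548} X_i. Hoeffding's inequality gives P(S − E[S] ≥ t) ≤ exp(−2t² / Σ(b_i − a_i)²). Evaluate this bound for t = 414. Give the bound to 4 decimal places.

Σ(b_i − a_i)² = 548·(14)² = 107408.
Exponent = 2·414²/107408 = 3.1915.
Bound = exp(−3.1915) = 0.04111.

0.0411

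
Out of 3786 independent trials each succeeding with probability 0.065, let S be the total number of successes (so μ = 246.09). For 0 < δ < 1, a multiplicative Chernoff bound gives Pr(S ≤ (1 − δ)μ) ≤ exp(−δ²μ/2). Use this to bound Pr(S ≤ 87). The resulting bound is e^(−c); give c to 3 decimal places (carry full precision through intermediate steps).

Write 87 = (1 − δ)μ, so δ = 1 − 87/246.09 = 0.6464708…
Then the exponent is δ²μ/2 = (μ − 87)²/(2μ) = 51.423520.

51.424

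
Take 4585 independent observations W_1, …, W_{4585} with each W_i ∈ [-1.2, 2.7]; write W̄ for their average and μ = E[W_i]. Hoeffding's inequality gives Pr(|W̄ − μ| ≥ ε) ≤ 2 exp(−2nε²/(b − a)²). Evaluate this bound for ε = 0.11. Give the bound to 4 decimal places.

0.0014

Exponent: 2nε²/(b − a)² = 2·4585·0.11² / 3.9² = 7.29500.
Bound = 2·exp(−7.29500) = 0.00136.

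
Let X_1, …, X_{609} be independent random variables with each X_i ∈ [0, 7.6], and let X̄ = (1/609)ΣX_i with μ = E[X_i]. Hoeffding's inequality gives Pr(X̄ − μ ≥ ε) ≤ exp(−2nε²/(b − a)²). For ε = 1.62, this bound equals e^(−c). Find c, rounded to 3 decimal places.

c = 2nε²/(b − a)² = 2·609·1.62² / 7.6² = 55.3414.

55.341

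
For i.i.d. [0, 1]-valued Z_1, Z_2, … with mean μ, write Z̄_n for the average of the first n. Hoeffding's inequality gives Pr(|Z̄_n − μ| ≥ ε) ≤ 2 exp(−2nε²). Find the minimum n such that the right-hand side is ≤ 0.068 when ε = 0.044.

874

Require 2·exp(−2nε²) ≤ 0.068, i.e. 2nε² ≥ ln(2/0.068) = 3.381395.
So n ≥ 3.381395 / (2·0.044²) = 873.294.
The smallest integer n is 874.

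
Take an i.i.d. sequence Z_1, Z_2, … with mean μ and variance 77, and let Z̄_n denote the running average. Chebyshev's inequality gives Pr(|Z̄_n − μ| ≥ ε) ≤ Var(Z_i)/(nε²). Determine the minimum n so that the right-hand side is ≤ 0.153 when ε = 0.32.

4915

Require 77/(n·0.32²) ≤ 0.153, i.e. n ≥ 77/(0.153·0.32²) = 4914.726.
The smallest integer n is 4915.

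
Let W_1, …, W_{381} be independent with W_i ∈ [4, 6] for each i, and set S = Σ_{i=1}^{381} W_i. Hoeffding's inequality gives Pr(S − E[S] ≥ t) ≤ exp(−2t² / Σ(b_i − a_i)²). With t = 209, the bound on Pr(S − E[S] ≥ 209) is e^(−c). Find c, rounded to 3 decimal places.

Σ(b_i − a_i)² = 381·(2)² = 1524.
c = 2t²/1524 = 2·209²/1524 = 57.3241.

57.324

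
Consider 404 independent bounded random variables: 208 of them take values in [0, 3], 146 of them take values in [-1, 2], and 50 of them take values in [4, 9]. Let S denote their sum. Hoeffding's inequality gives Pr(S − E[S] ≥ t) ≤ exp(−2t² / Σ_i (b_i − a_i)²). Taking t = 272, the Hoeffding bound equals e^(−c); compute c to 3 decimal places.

Σ(b_i − a_i)² = 208·3² + 146·3² + 50·5² = 4436.
c = 2t² / 4436 = 2·272² / 4436 = 33.3562.

33.356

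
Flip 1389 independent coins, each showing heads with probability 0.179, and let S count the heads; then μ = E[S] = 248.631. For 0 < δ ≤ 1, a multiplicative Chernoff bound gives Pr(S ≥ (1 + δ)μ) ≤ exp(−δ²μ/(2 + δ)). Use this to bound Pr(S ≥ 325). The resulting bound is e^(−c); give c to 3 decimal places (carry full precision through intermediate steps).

10.167

Write 325 = (1 + δ)μ, so δ = 325/248.631 − 1 = 0.307158…
Then the exponent is δ²μ/(2 + δ) = (325 − μ)² / (μ·(2 + δ)) = 10.167205.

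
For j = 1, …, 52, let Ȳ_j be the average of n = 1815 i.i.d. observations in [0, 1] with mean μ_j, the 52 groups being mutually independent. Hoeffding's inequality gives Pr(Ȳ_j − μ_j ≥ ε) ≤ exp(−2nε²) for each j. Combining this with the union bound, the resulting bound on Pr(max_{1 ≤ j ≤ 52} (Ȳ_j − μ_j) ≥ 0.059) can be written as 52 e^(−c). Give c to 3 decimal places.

12.636

Union bound over the 52 events: Pr(max_{1 ≤ j ≤ 52} (Ȳ_j − μ_j) ≥ 0.059) ≤ 52·exp(−2nε²) = 52 exp(−2·1815·0.059²).
So c = 2·1815·0.059² = 12.6360.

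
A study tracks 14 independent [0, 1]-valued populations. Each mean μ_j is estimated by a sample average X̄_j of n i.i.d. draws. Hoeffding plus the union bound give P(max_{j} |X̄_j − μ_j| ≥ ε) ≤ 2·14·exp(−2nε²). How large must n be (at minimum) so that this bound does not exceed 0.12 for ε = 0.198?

70

Need 2·14·exp(−2nε²) ≤ 0.12, i.e. exp(−2nε²) ≤ 0.12/28.
So 2nε² ≥ ln(28/0.12) = 5.452468.
Hence n ≥ 5.452468/(2·0.198²) = 69.540.
The smallest integer n is 70.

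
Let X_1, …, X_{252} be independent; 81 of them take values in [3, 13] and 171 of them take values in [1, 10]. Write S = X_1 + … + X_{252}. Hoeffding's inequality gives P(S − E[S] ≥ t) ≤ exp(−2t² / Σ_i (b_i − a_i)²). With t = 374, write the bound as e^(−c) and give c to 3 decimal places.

Σ(b_i − a_i)² = 81·10² + 171·9² = 21951.
c = 2t² / 21951 = 2·374² / 21951 = 12.7444.

12.744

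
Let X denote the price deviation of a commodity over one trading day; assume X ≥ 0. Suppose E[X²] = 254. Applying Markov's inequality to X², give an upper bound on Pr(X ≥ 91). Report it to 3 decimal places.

0.031

Since X ≥ 0, the event {X ≥ 91} is the same as {X² ≥ 8281}.
Markov's inequality applied to X² gives Pr(X² ≥ 8281) ≤ E[X²]/8281 = 254/8281 = 0.0307.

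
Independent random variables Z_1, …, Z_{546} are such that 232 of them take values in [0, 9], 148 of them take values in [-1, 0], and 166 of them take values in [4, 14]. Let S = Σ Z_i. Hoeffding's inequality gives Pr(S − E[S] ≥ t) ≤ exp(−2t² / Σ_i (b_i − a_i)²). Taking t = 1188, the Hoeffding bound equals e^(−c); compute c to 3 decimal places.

79.423

Σ(b_i − a_i)² = 232·9² + 148·1² + 166·10² = 35540.
c = 2t² / 35540 = 2·1188² / 35540 = 79.4228.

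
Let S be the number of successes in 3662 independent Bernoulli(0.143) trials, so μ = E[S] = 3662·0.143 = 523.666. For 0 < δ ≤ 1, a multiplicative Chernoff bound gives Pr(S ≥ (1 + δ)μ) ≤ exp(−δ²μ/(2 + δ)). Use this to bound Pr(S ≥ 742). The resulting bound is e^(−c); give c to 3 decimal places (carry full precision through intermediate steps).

Write 742 = (1 + δ)μ, so δ = 742/523.666 − 1 = 0.4169337…
Then the exponent is δ²μ/(2 + δ) = (742 − μ)² / (μ·(2 + δ)) = 37.663756.

37.664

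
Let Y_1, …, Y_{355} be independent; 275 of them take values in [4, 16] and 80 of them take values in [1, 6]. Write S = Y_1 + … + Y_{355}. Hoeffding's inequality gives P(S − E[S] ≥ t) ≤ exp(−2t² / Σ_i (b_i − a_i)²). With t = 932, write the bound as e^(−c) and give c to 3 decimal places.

41.761

Σ(b_i − a_i)² = 275·12² + 80·5² = 41600.
c = 2t² / 41600 = 2·932² / 41600 = 41.7608.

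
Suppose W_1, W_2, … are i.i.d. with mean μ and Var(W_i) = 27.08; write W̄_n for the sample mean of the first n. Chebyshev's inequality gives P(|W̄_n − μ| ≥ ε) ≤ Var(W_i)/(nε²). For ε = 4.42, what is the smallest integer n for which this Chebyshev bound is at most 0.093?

15

Require 27.08/(n·4.42²) ≤ 0.093, i.e. n ≥ 27.08/(0.093·4.42²) = 14.905.
The smallest integer n is 15.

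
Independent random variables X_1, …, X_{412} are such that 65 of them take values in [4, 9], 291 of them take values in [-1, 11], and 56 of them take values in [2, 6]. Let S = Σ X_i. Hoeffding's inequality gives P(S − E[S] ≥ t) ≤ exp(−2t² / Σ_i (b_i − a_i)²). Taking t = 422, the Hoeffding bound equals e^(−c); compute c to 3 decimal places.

Σ(b_i − a_i)² = 65·5² + 291·12² + 56·4² = 44425.
c = 2t² / 44425 = 2·422² / 44425 = 8.0173.

8.017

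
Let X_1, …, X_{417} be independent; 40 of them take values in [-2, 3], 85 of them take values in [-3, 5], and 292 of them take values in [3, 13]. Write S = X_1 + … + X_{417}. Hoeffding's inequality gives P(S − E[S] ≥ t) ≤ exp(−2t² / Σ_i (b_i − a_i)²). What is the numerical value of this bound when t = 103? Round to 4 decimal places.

Σ(b_i − a_i)² = 40·5² + 85·8² + 292·10² = 35640.
Exponent = 2·103² / 35640 = 0.59534.
Bound = exp(−0.59534) = 0.55137.

0.5514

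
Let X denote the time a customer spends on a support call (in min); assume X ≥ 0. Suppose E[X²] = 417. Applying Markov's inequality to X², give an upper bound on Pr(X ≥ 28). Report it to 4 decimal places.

0.5319

Since X ≥ 0, the event {X ≥ 28} is the same as {X² ≥ 784}.
Markov's inequality applied to X² gives Pr(X² ≥ 784) ≤ E[X²]/784 = 417/784 = 0.5319.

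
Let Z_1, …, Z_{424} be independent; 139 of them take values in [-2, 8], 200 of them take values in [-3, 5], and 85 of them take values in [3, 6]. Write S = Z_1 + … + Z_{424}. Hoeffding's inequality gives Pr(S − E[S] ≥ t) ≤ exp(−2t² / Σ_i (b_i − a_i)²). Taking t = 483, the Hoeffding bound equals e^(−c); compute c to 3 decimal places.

16.988

Σ(b_i − a_i)² = 139·10² + 200·8² + 85·3² = 27465.
c = 2t² / 27465 = 2·483² / 27465 = 16.9881.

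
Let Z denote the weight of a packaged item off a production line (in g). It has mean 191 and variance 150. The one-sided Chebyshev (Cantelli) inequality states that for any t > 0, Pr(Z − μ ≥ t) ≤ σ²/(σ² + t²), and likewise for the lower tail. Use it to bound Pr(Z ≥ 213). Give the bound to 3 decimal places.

0.237

Here σ² = 150 and t = 22, so σ² + t² = 634.
Cantelli's bound: 150/634 = 0.2366.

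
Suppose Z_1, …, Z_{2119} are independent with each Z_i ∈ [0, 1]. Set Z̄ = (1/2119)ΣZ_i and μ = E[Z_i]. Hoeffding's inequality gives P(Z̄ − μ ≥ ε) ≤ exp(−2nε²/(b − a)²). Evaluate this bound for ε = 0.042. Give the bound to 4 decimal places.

0.0006

Exponent: 2nε²/(b − a)² = 2·2119·0.042² / 1² = 7.47583.
Bound = exp(−7.47583) = 0.00057.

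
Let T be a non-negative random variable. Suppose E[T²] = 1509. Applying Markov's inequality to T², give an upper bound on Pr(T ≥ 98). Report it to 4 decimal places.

0.1571

Since T ≥ 0, the event {T ≥ 98} is the same as {T² ≥ 9604}.
Markov's inequality applied to T² gives Pr(T² ≥ 9604) ≤ E[T²]/9604 = 1509/9604 = 0.1571.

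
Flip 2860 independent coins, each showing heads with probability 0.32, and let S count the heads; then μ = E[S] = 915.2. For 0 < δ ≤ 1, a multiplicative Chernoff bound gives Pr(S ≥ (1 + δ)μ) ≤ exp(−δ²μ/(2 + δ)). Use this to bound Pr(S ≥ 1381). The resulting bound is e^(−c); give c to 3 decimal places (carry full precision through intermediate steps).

94.491

Write 1381 = (1 + δ)μ, so δ = 1381/915.2 − 1 = 0.5089598…
Then the exponent is δ²μ/(2 + δ) = (1381 − μ)² / (μ·(2 + δ)) = 94.490741.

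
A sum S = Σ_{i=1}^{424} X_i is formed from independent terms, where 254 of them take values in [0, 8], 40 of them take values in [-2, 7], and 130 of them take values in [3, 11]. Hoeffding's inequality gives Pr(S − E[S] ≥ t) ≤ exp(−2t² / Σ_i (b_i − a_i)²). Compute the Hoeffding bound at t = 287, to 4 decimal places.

Σ(b_i − a_i)² = 254·8² + 40·9² + 130·8² = 27816.
Exponent = 2·287² / 27816 = 5.92242.
Bound = exp(−5.92242) = 0.00268.

0.0027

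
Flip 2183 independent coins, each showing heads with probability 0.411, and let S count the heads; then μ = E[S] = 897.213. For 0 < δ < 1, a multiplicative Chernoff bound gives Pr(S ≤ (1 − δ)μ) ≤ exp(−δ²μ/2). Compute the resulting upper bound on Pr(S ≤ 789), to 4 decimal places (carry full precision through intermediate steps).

0.0015

Write 789 = (1 − δ)μ, so δ = 1 − 789/897.213 = 0.1206102…
Then the exponent is δ²μ/2 = (μ − 789)²/(2μ) = 6.525793.
Bound = exp(−6.525793) = 0.00147.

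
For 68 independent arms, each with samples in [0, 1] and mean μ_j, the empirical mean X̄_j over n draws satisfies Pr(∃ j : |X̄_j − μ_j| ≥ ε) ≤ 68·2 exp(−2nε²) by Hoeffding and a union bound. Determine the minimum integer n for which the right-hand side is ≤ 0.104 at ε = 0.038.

Need 2·68·exp(−2nε²) ≤ 0.104, i.e. exp(−2nε²) ≤ 0.104/136.
So 2nε² ≥ ln(136/0.104) = 7.176019.
Hence n ≥ 7.176019/(2·0.038²) = 2484.771.
The smallest integer n is 2485.

2485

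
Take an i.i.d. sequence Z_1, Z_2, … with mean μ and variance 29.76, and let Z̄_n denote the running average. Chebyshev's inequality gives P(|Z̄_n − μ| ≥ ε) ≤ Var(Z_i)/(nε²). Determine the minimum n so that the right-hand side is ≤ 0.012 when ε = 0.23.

Require 29.76/(n·0.23²) ≤ 0.012, i.e. n ≥ 29.76/(0.012·0.23²) = 46880.907.
The smallest integer n is 46881.

46881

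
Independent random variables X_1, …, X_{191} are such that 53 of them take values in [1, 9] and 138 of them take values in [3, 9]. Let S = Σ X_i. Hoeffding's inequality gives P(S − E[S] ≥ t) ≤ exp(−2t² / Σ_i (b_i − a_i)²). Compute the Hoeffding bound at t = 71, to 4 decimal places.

0.2994

Σ(b_i − a_i)² = 53·8² + 138·6² = 8360.
Exponent = 2·71² / 8360 = 1.20598.
Bound = exp(−1.20598) = 0.29940.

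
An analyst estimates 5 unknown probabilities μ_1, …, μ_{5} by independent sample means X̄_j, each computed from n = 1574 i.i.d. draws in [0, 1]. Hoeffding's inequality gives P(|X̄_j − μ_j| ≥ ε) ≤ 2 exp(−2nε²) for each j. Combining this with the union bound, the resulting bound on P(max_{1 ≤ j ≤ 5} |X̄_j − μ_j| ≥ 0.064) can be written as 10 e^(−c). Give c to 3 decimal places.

Union bound over the 5 events: P(max_{1 ≤ j ≤ 5} |X̄_j − μ_j| ≥ 0.064) ≤ 5·2·exp(−2nε²) = 10 exp(−2·1574·0.064²).
So c = 2·1574·0.064² = 12.8942.

12.894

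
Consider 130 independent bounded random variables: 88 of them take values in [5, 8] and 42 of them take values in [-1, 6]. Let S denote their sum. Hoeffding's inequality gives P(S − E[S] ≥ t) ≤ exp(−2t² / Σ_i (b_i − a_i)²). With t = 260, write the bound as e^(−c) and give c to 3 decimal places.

Σ(b_i − a_i)² = 88·3² + 42·7² = 2850.
c = 2t² / 2850 = 2·260² / 2850 = 47.4386.

47.439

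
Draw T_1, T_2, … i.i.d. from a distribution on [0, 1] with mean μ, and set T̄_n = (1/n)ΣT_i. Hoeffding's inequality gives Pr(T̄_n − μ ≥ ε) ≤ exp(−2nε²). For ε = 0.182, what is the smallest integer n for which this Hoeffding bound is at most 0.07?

41

Require exp(−2nε²) ≤ 0.07, i.e. 2nε² ≥ ln(1/0.07) = 2.659260.
So n ≥ 2.659260 / (2·0.182²) = 40.141.
The smallest integer n is 41.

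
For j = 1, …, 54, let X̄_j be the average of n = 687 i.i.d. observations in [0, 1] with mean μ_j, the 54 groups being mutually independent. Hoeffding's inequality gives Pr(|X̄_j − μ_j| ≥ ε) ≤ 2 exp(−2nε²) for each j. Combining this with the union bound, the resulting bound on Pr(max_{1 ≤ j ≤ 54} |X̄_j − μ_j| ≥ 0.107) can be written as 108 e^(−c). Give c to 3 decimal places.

Union bound over the 54 events: Pr(max_{1 ≤ j ≤ 54} |X̄_j − μ_j| ≥ 0.107) ≤ 54·2·exp(−2nε²) = 108 exp(−2·687·0.107²).
So c = 2·687·0.107² = 15.7309.

15.731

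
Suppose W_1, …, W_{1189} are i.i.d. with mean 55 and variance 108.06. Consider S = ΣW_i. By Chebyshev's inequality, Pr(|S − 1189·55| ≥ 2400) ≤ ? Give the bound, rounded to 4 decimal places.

Var(S) = n·Var(W_i) = 1189·108.06 = 128483.34.
Chebyshev: Pr(|S − 1189·55| ≥ 2400) ≤ Var(S)/2400² = 128483.34/5760000 = 0.0223.

0.0223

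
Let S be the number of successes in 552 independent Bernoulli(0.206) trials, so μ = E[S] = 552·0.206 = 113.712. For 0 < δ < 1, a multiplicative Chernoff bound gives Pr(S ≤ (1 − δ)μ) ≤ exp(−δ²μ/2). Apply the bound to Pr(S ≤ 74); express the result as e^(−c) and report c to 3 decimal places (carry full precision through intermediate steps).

Write 74 = (1 − δ)μ, so δ = 1 − 74/113.712 = 0.3492332…
Then the exponent is δ²μ/2 = (μ − 74)²/(2μ) = 6.934373.

6.934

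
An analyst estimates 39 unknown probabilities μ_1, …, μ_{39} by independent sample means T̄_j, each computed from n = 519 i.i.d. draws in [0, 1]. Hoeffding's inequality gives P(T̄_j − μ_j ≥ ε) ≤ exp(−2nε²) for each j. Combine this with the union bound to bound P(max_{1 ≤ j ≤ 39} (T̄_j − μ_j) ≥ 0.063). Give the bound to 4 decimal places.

Per-experiment Hoeffding bound: exp(−2·519·0.063²) = exp(−4.11982) = 0.016247.
Union bound over 39 events: 39·0.016247 = 0.63365.

0.6336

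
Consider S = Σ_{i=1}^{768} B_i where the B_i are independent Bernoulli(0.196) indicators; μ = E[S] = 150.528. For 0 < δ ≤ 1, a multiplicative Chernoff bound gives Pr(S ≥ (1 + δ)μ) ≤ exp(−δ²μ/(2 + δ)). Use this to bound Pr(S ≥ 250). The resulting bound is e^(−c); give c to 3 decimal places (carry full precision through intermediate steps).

Write 250 = (1 + δ)μ, so δ = 250/150.528 − 1 = 0.6608206…
Then the exponent is δ²μ/(2 + δ) = (250 − μ)² / (μ·(2 + δ)) = 24.704088.

24.704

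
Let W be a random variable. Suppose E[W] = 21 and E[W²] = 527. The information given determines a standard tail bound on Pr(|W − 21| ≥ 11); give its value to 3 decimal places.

0.711

The first two moments determine the variance, so Chebyshev's inequality is the sharpest standard bound available.
Var(W) = E[W²] − (E[W])² = 527 − 441 = 86.
Chebyshev's inequality: Pr(|W − μ| ≥ t) ≤ Var(W)/t² = 86/121 = 0.7107.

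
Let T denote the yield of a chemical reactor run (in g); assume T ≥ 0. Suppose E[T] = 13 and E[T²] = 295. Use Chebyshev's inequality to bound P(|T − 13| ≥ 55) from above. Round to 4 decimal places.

Var(T) = E[T²] − (E[T])² = 295 − 169 = 126.
Chebyshev's inequality: P(|T − μ| ≥ t) ≤ Var(T)/t² = 126/3025 = 0.0417.

0.0417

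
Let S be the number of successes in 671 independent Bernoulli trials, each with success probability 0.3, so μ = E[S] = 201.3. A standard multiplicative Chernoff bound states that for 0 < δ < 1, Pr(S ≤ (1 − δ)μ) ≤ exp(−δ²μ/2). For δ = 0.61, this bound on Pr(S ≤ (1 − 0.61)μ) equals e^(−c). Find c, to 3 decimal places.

c = δ²μ/2 = 0.61²·201.3/2 = 37.4519.

37.452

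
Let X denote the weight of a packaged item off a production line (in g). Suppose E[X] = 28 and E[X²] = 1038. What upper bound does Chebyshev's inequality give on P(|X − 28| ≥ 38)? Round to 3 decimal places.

0.176

Var(X) = E[X²] − (E[X])² = 1038 − 784 = 254.
Chebyshev's inequality: P(|X − μ| ≥ t) ≤ Var(X)/t² = 254/1444 = 0.1759.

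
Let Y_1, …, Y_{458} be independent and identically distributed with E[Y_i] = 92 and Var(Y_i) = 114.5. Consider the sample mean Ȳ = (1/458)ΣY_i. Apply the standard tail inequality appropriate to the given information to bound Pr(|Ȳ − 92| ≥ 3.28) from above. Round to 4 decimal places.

0.0232

With mean and variance of each term known, Chebyshev's inequality bounds the deviation of the sum (or sample mean).
Var(Ȳ) = Var(Y_i)/n = 114.5/458 = 0.25.
Chebyshev: Pr(|Ȳ − 92| ≥ 3.28) ≤ Var(Ȳ)/(3.28)² = 114.5/(458·3.28²) = 0.0232.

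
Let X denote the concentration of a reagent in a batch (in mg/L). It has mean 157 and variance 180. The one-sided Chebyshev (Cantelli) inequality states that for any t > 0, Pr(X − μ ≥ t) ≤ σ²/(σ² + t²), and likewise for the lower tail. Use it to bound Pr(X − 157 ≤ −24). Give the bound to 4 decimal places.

Here σ² = 180 and t = 24, so σ² + t² = 756.
Cantelli's bound: 180/756 = 0.2381.

0.2381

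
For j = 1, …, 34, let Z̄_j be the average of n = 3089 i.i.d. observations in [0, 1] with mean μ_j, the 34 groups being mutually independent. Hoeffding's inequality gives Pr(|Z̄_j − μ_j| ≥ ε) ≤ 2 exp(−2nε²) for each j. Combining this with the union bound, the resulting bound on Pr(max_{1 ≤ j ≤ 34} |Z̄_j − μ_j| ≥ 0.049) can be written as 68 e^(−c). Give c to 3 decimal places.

Union bound over the 34 events: Pr(max_{1 ≤ j ≤ 34} |Z̄_j − μ_j| ≥ 0.049) ≤ 34·2·exp(−2nε²) = 68 exp(−2·3089·0.049²).
So c = 2·3089·0.049² = 14.8334.

14.833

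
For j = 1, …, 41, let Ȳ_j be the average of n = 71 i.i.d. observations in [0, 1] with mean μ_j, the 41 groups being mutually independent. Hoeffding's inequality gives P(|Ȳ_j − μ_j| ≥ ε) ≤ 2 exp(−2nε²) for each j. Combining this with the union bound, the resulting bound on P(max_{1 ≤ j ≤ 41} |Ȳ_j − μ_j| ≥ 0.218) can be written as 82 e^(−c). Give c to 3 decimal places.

Union bound over the 41 events: P(max_{1 ≤ j ≤ 41} |Ȳ_j − μ_j| ≥ 0.218) ≤ 41·2·exp(−2nε²) = 82 exp(−2·71·0.218²).
So c = 2·71·0.218² = 6.7484.

6.748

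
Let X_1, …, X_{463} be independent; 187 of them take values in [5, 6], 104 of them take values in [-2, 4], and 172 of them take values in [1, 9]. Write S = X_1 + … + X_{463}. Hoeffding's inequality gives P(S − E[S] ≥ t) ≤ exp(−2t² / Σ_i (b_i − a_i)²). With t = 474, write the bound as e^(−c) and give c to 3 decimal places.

Σ(b_i − a_i)² = 187·1² + 104·6² + 172·8² = 14939.
c = 2t² / 14939 = 2·474² / 14939 = 30.0791.

30.079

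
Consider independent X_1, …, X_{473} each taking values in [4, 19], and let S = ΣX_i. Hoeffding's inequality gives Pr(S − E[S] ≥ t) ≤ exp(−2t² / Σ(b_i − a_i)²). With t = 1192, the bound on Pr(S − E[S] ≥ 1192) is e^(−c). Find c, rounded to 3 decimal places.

26.702

Σ(b_i − a_i)² = 473·(15)² = 106425.
c = 2t²/106425 = 2·1192²/106425 = 26.7017.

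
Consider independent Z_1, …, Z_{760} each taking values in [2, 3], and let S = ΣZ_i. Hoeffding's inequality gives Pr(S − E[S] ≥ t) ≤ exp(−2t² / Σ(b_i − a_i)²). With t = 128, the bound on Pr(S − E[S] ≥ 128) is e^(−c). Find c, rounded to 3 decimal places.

Σ(b_i − a_i)² = 760·(1)² = 760.
c = 2t²/760 = 2·128²/760 = 43.1158.

43.116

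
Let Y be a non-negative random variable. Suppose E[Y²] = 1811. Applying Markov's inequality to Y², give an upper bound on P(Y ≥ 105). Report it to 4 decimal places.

Since Y ≥ 0, the event {Y ≥ 105} is the same as {Y² ≥ 11025}.
Markov's inequality applied to Y² gives P(Y² ≥ 11025) ≤ E[Y²]/11025 = 1811/11025 = 0.1643.

0.1643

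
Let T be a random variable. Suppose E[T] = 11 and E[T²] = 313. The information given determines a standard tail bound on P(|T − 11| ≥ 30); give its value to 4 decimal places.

The first two moments determine the variance, so Chebyshev's inequality is the sharpest standard bound available.
Var(T) = E[T²] − (E[T])² = 313 − 121 = 192.
Chebyshev's inequality: P(|T − μ| ≥ t) ≤ Var(T)/t² = 192/900 = 0.2133.

0.2133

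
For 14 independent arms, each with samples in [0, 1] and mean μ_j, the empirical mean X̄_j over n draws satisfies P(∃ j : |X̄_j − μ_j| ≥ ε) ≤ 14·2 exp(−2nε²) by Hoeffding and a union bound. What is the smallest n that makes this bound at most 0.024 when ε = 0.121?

242

Need 2·14·exp(−2nε²) ≤ 0.024, i.e. exp(−2nε²) ≤ 0.024/28.
So 2nε² ≥ ln(28/0.024) = 7.061906.
Hence n ≥ 7.061906/(2·0.121²) = 241.169.
The smallest integer n is 242.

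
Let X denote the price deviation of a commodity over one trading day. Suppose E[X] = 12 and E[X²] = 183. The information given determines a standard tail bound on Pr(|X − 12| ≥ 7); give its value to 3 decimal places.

0.796

The first two moments determine the variance, so Chebyshev's inequality is the sharpest standard bound available.
Var(X) = E[X²] − (E[X])² = 183 − 144 = 39.
Chebyshev's inequality: Pr(|X − μ| ≥ t) ≤ Var(X)/t² = 39/49 = 0.7959.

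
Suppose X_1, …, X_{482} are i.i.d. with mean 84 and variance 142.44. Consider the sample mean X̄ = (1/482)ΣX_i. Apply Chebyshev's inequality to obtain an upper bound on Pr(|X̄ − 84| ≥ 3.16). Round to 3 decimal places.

Var(X̄) = Var(X_i)/n = 142.44/482 = 0.29552.
Chebyshev: Pr(|X̄ − 84| ≥ 3.16) ≤ Var(X̄)/(3.16)² = 142.44/(482·3.16²) = 0.0296.

0.030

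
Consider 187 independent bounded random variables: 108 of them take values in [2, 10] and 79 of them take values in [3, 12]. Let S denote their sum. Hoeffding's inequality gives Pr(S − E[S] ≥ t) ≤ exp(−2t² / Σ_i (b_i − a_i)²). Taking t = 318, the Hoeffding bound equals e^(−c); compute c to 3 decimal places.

Σ(b_i − a_i)² = 108·8² + 79·9² = 13311.
c = 2t² / 13311 = 2·318² / 13311 = 15.1941.

15.194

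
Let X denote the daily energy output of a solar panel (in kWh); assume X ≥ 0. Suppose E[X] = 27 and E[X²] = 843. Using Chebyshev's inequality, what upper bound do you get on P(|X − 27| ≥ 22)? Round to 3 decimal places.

Var(X) = E[X²] − (E[X])² = 843 − 729 = 114.
Chebyshev's inequality: P(|X − μ| ≥ t) ≤ Var(X)/t² = 114/484 = 0.2355.

0.236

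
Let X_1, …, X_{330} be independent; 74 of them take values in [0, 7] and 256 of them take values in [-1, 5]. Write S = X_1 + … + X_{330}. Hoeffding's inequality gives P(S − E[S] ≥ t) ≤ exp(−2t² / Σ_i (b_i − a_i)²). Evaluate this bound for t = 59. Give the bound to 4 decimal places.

Σ(b_i − a_i)² = 74·7² + 256·6² = 12842.
Exponent = 2·59² / 12842 = 0.54213.
Bound = exp(−0.54213) = 0.58151.

0.5815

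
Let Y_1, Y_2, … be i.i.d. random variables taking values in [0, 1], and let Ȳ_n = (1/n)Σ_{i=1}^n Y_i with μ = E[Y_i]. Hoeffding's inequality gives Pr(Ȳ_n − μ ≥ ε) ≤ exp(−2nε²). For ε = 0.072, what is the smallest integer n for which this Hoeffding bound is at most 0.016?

399

Require exp(−2nε²) ≤ 0.016, i.e. 2nε² ≥ ln(1/0.016) = 4.135167.
So n ≥ 4.135167 / (2·0.072²) = 398.839.
The smallest integer n is 399.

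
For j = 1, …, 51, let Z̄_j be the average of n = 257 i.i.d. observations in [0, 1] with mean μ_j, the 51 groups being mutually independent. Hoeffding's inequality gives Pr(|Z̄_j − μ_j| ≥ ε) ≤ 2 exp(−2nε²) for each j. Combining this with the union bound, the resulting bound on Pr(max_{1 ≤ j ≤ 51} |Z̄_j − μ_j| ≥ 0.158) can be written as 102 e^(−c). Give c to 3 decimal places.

Union bound over the 51 events: Pr(max_{1 ≤ j ≤ 51} |Z̄_j − μ_j| ≥ 0.158) ≤ 51·2·exp(−2nε²) = 102 exp(−2·257·0.158²).
So c = 2·257·0.158² = 12.8315.

12.831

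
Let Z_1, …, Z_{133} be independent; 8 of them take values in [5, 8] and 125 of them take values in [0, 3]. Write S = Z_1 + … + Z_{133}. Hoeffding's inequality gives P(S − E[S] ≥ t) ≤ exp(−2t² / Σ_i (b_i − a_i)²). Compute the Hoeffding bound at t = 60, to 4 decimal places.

0.0024

Σ(b_i − a_i)² = 8·3² + 125·3² = 1197.
Exponent = 2·60² / 1197 = 6.01504.
Bound = exp(−6.01504) = 0.00244.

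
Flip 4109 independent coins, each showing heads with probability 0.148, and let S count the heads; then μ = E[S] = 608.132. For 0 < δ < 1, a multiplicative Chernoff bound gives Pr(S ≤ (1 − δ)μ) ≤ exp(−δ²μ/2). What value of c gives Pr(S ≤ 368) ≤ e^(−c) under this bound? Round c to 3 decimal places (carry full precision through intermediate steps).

Write 368 = (1 − δ)μ, so δ = 1 − 368/608.132 = 0.3948682…
Then the exponent is δ²μ/2 = (μ − 368)²/(2μ) = 47.410248.

47.410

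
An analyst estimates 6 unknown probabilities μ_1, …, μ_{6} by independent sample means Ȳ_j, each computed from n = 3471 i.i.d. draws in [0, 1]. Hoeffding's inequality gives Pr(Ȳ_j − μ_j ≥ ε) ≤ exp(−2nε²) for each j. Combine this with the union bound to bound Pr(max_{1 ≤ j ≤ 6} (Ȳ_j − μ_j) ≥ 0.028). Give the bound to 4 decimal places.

0.0260

Per-experiment Hoeffding bound: exp(−2·3471·0.028²) = exp(−5.44253) = 0.0043285.
Union bound over 6 events: 6·0.0043285 = 0.02597.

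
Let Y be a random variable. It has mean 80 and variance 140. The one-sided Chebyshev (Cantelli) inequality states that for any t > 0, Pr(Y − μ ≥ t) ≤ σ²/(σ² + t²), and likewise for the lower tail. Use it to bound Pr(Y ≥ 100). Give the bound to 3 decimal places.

Here σ² = 140 and t = 20, so σ² + t² = 540.
Cantelli's bound: 140/540 = 0.2593.

0.259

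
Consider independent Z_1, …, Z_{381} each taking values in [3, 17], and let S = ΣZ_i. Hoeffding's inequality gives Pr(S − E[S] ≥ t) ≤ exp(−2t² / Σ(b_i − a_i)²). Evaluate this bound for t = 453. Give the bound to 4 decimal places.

Σ(b_i − a_i)² = 381·(14)² = 74676.
Exponent = 2·453²/74676 = 5.4960.
Bound = exp(−5.4960) = 0.00410.

0.0041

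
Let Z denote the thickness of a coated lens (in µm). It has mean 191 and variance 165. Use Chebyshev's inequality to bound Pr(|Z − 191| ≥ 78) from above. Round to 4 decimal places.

0.0271

Chebyshev: Pr(|Z − μ| ≥ t) ≤ Var(Z)/t².
Bound = 165 / 6084 = 0.0271.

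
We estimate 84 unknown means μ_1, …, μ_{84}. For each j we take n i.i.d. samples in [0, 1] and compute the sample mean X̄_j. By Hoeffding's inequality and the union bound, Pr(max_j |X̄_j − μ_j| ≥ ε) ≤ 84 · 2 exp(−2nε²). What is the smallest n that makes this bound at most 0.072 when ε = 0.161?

Need 2·84·exp(−2nε²) ≤ 0.072, i.e. exp(−2nε²) ≤ 0.072/168.
So 2nε² ≥ ln(168/0.072) = 7.755053.
Hence n ≥ 7.755053/(2·0.161²) = 149.590.
The smallest integer n is 150.

150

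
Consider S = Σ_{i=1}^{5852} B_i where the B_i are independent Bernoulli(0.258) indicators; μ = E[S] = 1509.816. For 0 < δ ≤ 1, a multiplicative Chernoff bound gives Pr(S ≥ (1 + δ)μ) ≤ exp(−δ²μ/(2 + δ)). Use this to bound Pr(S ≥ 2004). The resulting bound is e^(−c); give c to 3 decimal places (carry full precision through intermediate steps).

Write 2004 = (1 + δ)μ, so δ = 2004/1509.816 − 1 = 0.3273141…
Then the exponent is δ²μ/(2 + δ) = (2004 − μ)² / (μ·(2 + δ)) = 69.502167.

69.502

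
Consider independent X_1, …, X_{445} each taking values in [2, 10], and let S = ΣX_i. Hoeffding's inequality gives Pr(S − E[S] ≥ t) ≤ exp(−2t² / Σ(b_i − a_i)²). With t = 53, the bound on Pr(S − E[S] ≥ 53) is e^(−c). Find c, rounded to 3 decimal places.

0.197

Σ(b_i − a_i)² = 445·(8)² = 28480.
c = 2t²/28480 = 2·53²/28480 = 0.1973.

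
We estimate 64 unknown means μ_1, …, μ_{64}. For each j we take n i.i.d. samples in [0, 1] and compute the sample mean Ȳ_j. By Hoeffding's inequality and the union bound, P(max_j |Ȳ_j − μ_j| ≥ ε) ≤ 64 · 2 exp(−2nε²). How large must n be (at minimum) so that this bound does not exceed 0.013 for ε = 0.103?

434

Need 2·64·exp(−2nε²) ≤ 0.013, i.e. exp(−2nε²) ≤ 0.013/128.
So 2nε² ≥ ln(128/0.013) = 9.194836.
Hence n ≥ 9.194836/(2·0.103²) = 433.351.
The smallest integer n is 434.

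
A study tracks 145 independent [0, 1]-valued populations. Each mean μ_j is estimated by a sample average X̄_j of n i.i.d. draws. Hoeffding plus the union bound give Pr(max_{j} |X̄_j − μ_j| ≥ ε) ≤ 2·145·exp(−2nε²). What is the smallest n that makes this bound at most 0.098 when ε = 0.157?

163

Need 2·145·exp(−2nε²) ≤ 0.098, i.e. exp(−2nε²) ≤ 0.098/290.
So 2nε² ≥ ln(290/0.098) = 7.992669.
Hence n ≥ 7.992669/(2·0.157²) = 162.130.
The smallest integer n is 163.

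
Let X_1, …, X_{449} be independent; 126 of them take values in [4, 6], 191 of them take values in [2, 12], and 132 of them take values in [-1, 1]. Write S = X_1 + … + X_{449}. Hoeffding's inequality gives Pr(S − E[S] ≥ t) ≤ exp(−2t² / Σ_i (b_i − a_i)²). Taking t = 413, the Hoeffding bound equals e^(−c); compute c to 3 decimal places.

Σ(b_i − a_i)² = 126·2² + 191·10² + 132·2² = 20132.
c = 2t² / 20132 = 2·413² / 20132 = 16.9451.

16.945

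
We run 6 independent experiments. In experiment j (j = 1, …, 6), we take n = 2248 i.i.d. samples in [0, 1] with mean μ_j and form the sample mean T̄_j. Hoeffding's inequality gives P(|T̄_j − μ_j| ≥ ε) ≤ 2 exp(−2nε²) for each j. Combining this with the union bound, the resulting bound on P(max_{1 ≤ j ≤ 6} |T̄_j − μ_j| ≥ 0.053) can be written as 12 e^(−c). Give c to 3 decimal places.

12.629

Union bound over the 6 events: P(max_{1 ≤ j ≤ 6} |T̄_j − μ_j| ≥ 0.053) ≤ 6·2·exp(−2nε²) = 12 exp(−2·2248·0.053²).
So c = 2·2248·0.053² = 12.6293.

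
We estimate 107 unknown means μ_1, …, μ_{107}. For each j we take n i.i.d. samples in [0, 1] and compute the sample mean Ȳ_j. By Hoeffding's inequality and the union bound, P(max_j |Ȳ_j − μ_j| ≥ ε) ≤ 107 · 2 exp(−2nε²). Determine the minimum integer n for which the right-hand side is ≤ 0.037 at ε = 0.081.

Need 2·107·exp(−2nε²) ≤ 0.037, i.e. exp(−2nε²) ≤ 0.037/214.
So 2nε² ≥ ln(214/0.037) = 8.662813.
Hence n ≥ 8.662813/(2·0.081²) = 660.175.
The smallest integer n is 661.

661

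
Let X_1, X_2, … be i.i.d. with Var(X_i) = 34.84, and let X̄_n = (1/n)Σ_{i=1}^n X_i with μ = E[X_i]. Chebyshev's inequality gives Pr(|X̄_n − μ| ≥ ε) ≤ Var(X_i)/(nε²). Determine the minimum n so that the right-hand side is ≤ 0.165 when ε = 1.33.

120

Require 34.84/(n·1.33²) ≤ 0.165, i.e. n ≥ 34.84/(0.165·1.33²) = 119.369.
The smallest integer n is 120.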